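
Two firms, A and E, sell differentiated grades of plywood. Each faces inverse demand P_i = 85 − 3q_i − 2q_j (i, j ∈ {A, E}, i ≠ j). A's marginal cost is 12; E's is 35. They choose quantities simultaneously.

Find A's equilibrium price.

43.6875

Firm A's profit: π = q_A(85 − 3q_A − 2q_E) − 12q_A.
∂π/∂q_A = 73 − 6q_A − 2q_E = 0 ⇒ q_A = 73/6 − (1/3)q_E.
Similarly q_E = 25/3 − (1/3)q_A.
Solving the two reaction functions simultaneously: (1 − (−1/3)(−1/3))q_A = 73/6 − (1/3)·(25/3), so (8/9)q_A = 169/18 and q_A = 10.5625.
Then q_E = 25/3 − (1/3)·10.5625 = 4.8125.
P_A = 85 − 3·10.5625 − 2·4.8125 = 43.6875.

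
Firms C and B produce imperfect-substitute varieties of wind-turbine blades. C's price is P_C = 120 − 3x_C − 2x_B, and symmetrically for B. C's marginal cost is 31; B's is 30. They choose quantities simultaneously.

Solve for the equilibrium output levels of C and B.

Firm C's profit: π = x_C(120 − 3x_C − 2x_B) − 31x_C.
∂π/∂x_C = 89 − 6x_C − 2x_B = 0 ⇒ x_C = 89/6 − (1/3)x_B.
Similarly x_B = 15 − (1/3)x_C.
Substituting the second reaction function into the first: x_C = 89/6 − (1/3)(15 − (1/3)x_C), which gives (8/9)x_C = 59/6 ⇒ x_C = 11.0625.
Then x_B = 15 − (1/3)·11.0625 = 11.3125.

11.0625, 11.3125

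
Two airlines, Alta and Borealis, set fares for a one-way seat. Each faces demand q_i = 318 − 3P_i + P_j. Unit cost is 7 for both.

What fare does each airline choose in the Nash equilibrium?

67.8

Alta's profit: π = (P_{Alta} − 7)(318 − 3P_{Alta} + P_{Borealis}).
∂π/∂P_{Alta} = 339 − 6P_{Alta} + P_{Borealis} = 0 ⇒ P_{Alta} = 56.5 + (1/6)P_{Borealis}.
By symmetry P_{Borealis} = P_{Alta}; substituting into the reaction function, (5/6)P_{Alta} = 56.5 and P_{Alta} = 67.8.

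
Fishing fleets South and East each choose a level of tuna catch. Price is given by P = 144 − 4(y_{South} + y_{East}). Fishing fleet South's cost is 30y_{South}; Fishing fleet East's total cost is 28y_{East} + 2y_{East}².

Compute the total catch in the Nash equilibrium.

Fishing fleet South's profit: π = y_{South}(144 − 4(y_{South} + y_{East})) − 30y_{South}.
∂π/∂y_{South} = 114 − 8y_{South} − 4y_{East} = 0, so y_{South} = 14.25 − 0.5y_{East}.
For East: ∂π/∂y_{East} = 116 − 12y_{East} − 4y_{South} = 0 ⇒ y_{East} = 29/3 − (1/3)y_{South}.
Substituting the second reaction function into the first: y_{South} = 14.25 − 0.5(29/3 − (1/3)y_{South}), which gives (5/6)y_{South} = 113/12 ⇒ y_{South} = 11.3.
Then y_{East} = 29/3 − (1/3)·11.3 = 5.9.
Total catch: 11.3 + 5.9 = 17.2.

17.2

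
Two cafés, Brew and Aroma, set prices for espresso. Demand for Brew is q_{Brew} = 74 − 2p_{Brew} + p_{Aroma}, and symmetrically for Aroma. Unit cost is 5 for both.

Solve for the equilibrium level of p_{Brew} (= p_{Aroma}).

Brew's profit: π = (p_{Brew} − 5)(74 − 2p_{Brew} + p_{Aroma}).
∂π/∂p_{Brew} = 84 − 4p_{Brew} + p_{Aroma} = 0 ⇒ p_{Brew} = 21 + 0.25p_{Aroma}.
Setting p_{Brew} = p_{Aroma} in the reaction function: p_{Brew} = 21 + 0.25p_{Brew}, so p_{Brew} = 21 / 0.75 = 28.

28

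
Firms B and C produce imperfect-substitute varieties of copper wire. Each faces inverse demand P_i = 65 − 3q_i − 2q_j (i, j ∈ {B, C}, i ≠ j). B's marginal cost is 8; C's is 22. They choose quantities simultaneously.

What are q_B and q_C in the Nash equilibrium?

8, 4.5

Firm B's profit: π = q_B(65 − 3q_B − 2q_C) − 8q_B.
∂π/∂q_B = 57 − 6q_B − 2q_C = 0 ⇒ q_B = 9.5 − (1/3)q_C.
Similarly q_C = 43/6 − (1/3)q_B.
Plugging q_C into B's best response: q_B = 9.5 − (1/3)(43/6 − (1/3)q_B) ⇒ (8/9)q_B = 64/9, so q_B = 8.
Then q_C = 43/6 − (1/3)·8 = 4.5.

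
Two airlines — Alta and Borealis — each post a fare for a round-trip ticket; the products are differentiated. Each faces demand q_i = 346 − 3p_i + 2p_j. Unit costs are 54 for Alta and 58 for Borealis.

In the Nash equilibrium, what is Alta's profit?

16317.1875

Alta's profit: π = (p_{Alta} − 54)(346 − 3p_{Alta} + 2p_{Borealis}).
∂π/∂p_{Alta} = 508 − 6p_{Alta} + 2p_{Borealis} = 0 ⇒ p_{Alta} = 254/3 + (1/3)p_{Borealis}.
Similarly p_{Borealis} = 260/3 + (1/3)p_{Alta}.
Substituting the second reaction function into the first: p_{Alta} = 254/3 + (1/3)(260/3 + (1/3)p_{Alta}), which gives (8/9)p_{Alta} = 1022/9 ⇒ p_{Alta} = 127.75.
Then p_{Borealis} = 260/3 + (1/3)·127.75 = 129.25.
q_{Alta} = 346 − 3·127.75 + 2·129.25 = 221.25.
Profit = (127.75 − 54)·221.25 = 16317.1875.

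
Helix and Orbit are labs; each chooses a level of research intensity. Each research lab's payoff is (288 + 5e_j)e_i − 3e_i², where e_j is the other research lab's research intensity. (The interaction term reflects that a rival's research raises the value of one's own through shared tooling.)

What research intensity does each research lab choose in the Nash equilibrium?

288

Helix's payoff is (288 + 5e_O)e_H − 3e_H².
∂π/∂e_H = 288 + 5e_O − 6e_H = 0, so e_H = 48 + (5/6)e_O.
Setting e_H = e_O in the reaction function: e_H = 48 + (5/6)e_H, so e_H = 48 / (1/6) = 288.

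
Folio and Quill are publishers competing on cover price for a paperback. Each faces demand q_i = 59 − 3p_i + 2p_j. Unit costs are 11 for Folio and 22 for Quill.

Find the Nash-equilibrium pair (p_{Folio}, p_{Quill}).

25.0625, 29.1875

Folio's profit: π = (p_{Folio} − 11)(59 − 3p_{Folio} + 2p_{Quill}).
∂π/∂p_{Folio} = 92 − 6p_{Folio} + 2p_{Quill} = 0 ⇒ p_{Folio} = 46/3 + (1/3)p_{Quill}.
Similarly p_{Quill} = 125/6 + (1/3)p_{Folio}.
Substituting the second reaction function into the first: p_{Folio} = 46/3 + (1/3)(125/6 + (1/3)p_{Folio}), which gives (8/9)p_{Folio} = 401/18 ⇒ p_{Folio} = 25.0625.
Then p_{Quill} = 125/6 + (1/3)·25.0625 = 29.1875.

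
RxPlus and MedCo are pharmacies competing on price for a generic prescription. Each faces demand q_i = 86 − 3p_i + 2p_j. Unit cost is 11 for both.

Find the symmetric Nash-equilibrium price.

RxPlus's profit: π = (p_{RxPlus} − 11)(86 − 3p_{RxPlus} + 2p_{MedCo}).
∂π/∂p_{RxPlus} = 119 − 6p_{RxPlus} + 2p_{MedCo} = 0 ⇒ p_{RxPlus} = 119/6 + (1/3)p_{MedCo}.
Setting p_{RxPlus} = p_{MedCo} in the reaction function: p_{RxPlus} = 119/6 + (1/3)p_{RxPlus}, so p_{RxPlus} = (119/6) / (2/3) = 29.75.

29.75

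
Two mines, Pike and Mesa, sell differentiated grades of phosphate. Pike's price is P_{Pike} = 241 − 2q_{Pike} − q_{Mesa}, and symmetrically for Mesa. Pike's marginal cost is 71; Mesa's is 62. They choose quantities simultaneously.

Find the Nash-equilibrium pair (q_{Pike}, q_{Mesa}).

Mine Pike's profit: π = q_{Pike}(241 − 2q_{Pike} − q_{Mesa}) − 71q_{Pike}.
∂π/∂q_{Pike} = 170 − 4q_{Pike} − q_{Mesa} = 0 ⇒ q_{Pike} = 42.5 − 0.25q_{Mesa}.
Similarly q_{Mesa} = 44.75 − 0.25q_{Pike}.
Solving the two reaction functions simultaneously: (1 − (−0.25)(−0.25))q_{Pike} = 42.5 − 0.25·44.75, so 0.9375q_{Pike} = 31.3125 and q_{Pike} = 33.4.
Then q_{Mesa} = 44.75 − 0.25·33.4 = 36.4.

33.4, 36.4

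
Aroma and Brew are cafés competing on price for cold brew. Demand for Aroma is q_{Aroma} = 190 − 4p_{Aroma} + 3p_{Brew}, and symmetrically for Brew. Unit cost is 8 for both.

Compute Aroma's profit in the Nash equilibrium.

5299.84

Aroma's profit: π = (p_{Aroma} − 8)(190 − 4p_{Aroma} + 3p_{Brew}).
∂π/∂p_{Aroma} = 222 − 8p_{Aroma} + 3p_{Brew} = 0 ⇒ p_{Aroma} = 27.75 + 0.375p_{Brew}.
By symmetry p_{Brew} = p_{Aroma}; substituting into the reaction function, 0.625p_{Aroma} = 27.75 and p_{Aroma} = 44.4.
q_{Aroma} = 190 − 4·44.4 + 3·44.4 = 145.6.
Profit = (44.4 − 8)·145.6 = 5299.84.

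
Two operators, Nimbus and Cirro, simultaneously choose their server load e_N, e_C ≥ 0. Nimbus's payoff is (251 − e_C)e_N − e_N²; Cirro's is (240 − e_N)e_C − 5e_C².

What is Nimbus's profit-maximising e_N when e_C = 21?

115

Expanding Nimbus's payoff: 251e_N − e_Ce_N − e_N².
∂π/∂e_N = 251 − e_C − 2e_N = 0, so e_N = 125.5 − 0.5e_C.
At e_C = 21: e_N = 125.5 − 0.5·21 = 115.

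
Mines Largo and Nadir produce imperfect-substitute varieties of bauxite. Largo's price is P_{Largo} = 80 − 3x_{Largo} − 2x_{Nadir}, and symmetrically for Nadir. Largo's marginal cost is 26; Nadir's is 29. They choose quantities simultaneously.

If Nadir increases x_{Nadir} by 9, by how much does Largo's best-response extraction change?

-3

Mine Largo's profit: π = x_{Largo}(80 − 3x_{Largo} − 2x_{Nadir}) − 26x_{Largo}.
∂π/∂x_{Largo} = 54 − 6x_{Largo} − 2x_{Nadir} = 0 ⇒ x_{Largo} = 9 − (1/3)x_{Nadir}.
The reaction-function slope is −1/3, so a 9-unit rise in x_{Nadir} moves x_{Largo} by −1/3 × 9 = −3. Largo's best response falls — the actions are strategic substitutes.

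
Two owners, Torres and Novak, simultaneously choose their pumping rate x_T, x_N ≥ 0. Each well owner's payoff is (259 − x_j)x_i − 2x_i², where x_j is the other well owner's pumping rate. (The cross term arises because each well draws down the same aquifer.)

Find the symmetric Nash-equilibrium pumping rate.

51.8

Torres's payoff is (259 − x_N)x_T − 2x_T².
∂π/∂x_T = 259 − x_N − 4x_T = 0, so x_T = 64.75 − 0.25x_N.
By symmetry x_N = x_T; substituting into the reaction function, 1.25x_T = 64.75 and x_T = 51.8.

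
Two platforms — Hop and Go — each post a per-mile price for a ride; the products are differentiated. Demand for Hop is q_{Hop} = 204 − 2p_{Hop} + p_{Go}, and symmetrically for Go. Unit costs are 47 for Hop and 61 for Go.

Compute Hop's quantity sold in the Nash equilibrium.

108.4

Hop's profit: π = (p_{Hop} − 47)(204 − 2p_{Hop} + p_{Go}).
∂π/∂p_{Hop} = 298 − 4p_{Hop} + p_{Go} = 0 ⇒ p_{Hop} = 74.5 + 0.25p_{Go}.
Similarly p_{Go} = 81.5 + 0.25p_{Hop}.
Solving the two reaction functions simultaneously: (1 − (0.25)(0.25))p_{Hop} = 74.5 + 0.25·81.5, so 0.9375p_{Hop} = 94.875 and p_{Hop} = 101.2.
Then p_{Go} = 81.5 + 0.25·101.2 = 106.8.
q_{Hop} = 204 − 2·101.2 + 106.8 = 108.4.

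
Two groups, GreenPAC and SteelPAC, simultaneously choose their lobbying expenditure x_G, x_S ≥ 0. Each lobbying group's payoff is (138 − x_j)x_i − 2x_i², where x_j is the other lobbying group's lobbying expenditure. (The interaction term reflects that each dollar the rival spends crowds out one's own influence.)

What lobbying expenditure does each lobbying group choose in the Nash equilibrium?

27.6

GreenPAC's payoff is (138 − x_S)x_G − 2x_G².
∂π/∂x_G = 138 − x_S − 4x_G = 0, so x_G = 34.5 − 0.25x_S.
The game is symmetric, so in equilibrium x_S = x_G: the reaction function gives 1.25x_G = 34.5, hence x_G = 27.6.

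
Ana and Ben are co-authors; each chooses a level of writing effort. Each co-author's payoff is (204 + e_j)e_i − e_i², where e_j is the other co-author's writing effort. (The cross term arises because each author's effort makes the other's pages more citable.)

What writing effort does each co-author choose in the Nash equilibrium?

204

Ana's payoff is (204 + e_B)e_A − e_A².
∂π/∂e_A = 204 + e_B − 2e_A = 0, so e_A = 102 + 0.5e_B.
Setting e_A = e_B in the reaction function: e_A = 102 + 0.5e_A, so e_A = 102 / 0.5 = 204.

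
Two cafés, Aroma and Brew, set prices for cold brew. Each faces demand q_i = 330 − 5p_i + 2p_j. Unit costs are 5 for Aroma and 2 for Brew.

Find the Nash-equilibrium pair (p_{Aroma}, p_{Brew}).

Aroma's profit: π = (p_{Aroma} − 5)(330 − 5p_{Aroma} + 2p_{Brew}).
∂π/∂p_{Aroma} = 355 − 10p_{Aroma} + 2p_{Brew} = 0 ⇒ p_{Aroma} = 35.5 + 0.2p_{Brew}.
Similarly p_{Brew} = 34 + 0.2p_{Aroma}.
Plugging p_{Brew} into Aroma's best response: p_{Aroma} = 35.5 + 0.2(34 + 0.2p_{Aroma}) ⇒ 0.96p_{Aroma} = 42.3, so p_{Aroma} = 44.0625.
Then p_{Brew} = 34 + 0.2·44.0625 = 42.8125.

44.0625, 42.8125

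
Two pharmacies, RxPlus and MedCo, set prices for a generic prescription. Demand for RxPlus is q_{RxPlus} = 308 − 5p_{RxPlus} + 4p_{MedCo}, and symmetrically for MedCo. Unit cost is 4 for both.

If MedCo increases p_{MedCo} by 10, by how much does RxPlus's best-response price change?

RxPlus's profit: π = (p_{RxPlus} − 4)(308 − 5p_{RxPlus} + 4p_{MedCo}).
∂π/∂p_{RxPlus} = 328 − 10p_{RxPlus} + 4p_{MedCo} = 0 ⇒ p_{RxPlus} = 32.8 + 0.4p_{MedCo}.
The reaction-function slope is 0.4, so a 10-unit rise in p_{MedCo} moves p_{RxPlus} by 0.4 × 10 = 4. RxPlus's best response rises — the actions are strategic complements.

4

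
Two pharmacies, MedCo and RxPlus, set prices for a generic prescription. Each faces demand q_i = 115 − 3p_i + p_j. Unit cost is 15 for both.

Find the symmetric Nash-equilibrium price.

32

MedCo's profit: π = (p_{MedCo} − 15)(115 − 3p_{MedCo} + p_{RxPlus}).
∂π/∂p_{MedCo} = 160 − 6p_{MedCo} + p_{RxPlus} = 0 ⇒ p_{MedCo} = 80/3 + (1/6)p_{RxPlus}.
The game is symmetric, so in equilibrium p_{RxPlus} = p_{MedCo}: the reaction function gives (5/6)p_{MedCo} = 80/3, hence p_{MedCo} = 32.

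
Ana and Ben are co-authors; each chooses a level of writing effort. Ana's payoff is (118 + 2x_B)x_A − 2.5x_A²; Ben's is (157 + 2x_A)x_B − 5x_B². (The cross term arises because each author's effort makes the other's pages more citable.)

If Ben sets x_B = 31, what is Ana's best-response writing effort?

Expanding Ana's payoff: 118x_A + 2x_Bx_A − 2.5x_A².
∂π/∂x_A = 118 + 2x_B − 5x_A = 0, so x_A = 23.6 + 0.4x_B.
At x_B = 31: x_A = 23.6 + 0.4·31 = 36.

36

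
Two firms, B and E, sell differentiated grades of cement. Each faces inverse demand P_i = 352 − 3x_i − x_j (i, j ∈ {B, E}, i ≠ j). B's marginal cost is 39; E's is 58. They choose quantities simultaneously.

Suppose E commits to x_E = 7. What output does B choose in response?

Firm B's profit: π = x_B(352 − 3x_B − x_E) − 39x_B.
∂π/∂x_B = 313 − 6x_B − x_E = 0 ⇒ x_B = 313/6 − (1/6)x_E.
At x_E = 7: x_B = 313/6 − (1/6)·7 = 51.

51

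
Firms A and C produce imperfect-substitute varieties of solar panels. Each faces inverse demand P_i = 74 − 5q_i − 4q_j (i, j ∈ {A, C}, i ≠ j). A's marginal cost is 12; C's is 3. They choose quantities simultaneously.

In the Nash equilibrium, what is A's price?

Firm A's profit: π = q_A(74 − 5q_A − 4q_C) − 12q_A.
∂π/∂q_A = 62 − 10q_A − 4q_C = 0 ⇒ q_A = 6.2 − 0.4q_C.
Similarly q_C = 7.1 − 0.4q_A.
Solving the two reaction functions simultaneously: (1 − (−0.4)(−0.4))q_A = 6.2 − 0.4·7.1, so 0.84q_A = 3.36 and q_A = 4.
Then q_C = 7.1 − 0.4·4 = 5.5.
P_A = 74 − 5·4 − 4·5.5 = 32.

32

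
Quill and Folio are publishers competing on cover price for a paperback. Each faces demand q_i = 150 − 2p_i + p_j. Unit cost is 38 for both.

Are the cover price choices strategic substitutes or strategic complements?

Quill's profit: π = (p_{Quill} − 38)(150 − 2p_{Quill} + p_{Folio}).
∂π/∂p_{Quill} = 226 − 4p_{Quill} + p_{Folio} = 0 ⇒ p_{Quill} = 56.5 + 0.25p_{Folio}.
The best-response slope dp_{Quill}/dp_{Folio} = 0.25 > 0: the reaction function is upward-sloping, so the choices are strategic complements.

strategic complements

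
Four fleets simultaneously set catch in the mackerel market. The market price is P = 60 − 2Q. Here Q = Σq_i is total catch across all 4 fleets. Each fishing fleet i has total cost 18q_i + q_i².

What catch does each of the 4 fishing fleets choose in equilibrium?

3.5

A representative fishing fleet's profit is π_i = q_i(60 − 2Q) − 18q_i − q_i², with Q = q_i + Σ_{j≠i} q_j.
First-order condition: 42 − 6q_i − 2Σ_{j≠i} q_j = 0.
In a symmetric equilibrium every fishing fleet chooses the same q, so Σ_{j≠i} q_j = 3q. The condition becomes 42 − 12q = 0, giving q = 42/12 = 3.5.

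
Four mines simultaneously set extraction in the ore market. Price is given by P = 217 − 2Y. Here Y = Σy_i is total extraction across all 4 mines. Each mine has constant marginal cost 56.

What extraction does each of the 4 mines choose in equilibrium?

A representative mine's profit is π_i = y_i(217 − 2Y) − 56y_i, with Y = y_i + Σ_{j≠i} y_j.
First-order condition: 161 − 4y_i − 2Σ_{j≠i} y_j = 0.
With identical mines, set every y_j = y: then 161 − 4y − 6y = 0, i.e. y = 161/10 = 16.1.

16.1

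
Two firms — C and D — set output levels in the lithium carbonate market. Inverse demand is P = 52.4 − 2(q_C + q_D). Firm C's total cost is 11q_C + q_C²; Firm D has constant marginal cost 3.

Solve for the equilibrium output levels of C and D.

3.34, 10.68

Firm C's profit: π = q_C(52.4 − 2(q_C + q_D)) − 11q_C − q_C².
∂π/∂q_C = 41.4 − 6q_C − 2q_D = 0, so q_C = 6.9 − (1/3)q_D.
For D: ∂π/∂q_D = 49.4 − 4q_D − 2q_C = 0 ⇒ q_D = 12.35 − 0.5q_C.
Solving the two reaction functions simultaneously: (1 − (−1/3)(−0.5))q_C = 6.9 − (1/3)·12.35, so (5/6)q_C = 167/60 and q_C = 3.34.
Then q_D = 12.35 − 0.5·3.34 = 10.68.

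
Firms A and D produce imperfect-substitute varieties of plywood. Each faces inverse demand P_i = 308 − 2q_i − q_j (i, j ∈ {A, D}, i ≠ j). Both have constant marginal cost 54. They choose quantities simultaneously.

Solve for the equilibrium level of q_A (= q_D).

50.8

Firm A's profit: π = q_A(308 − 2q_A − q_D) − 54q_A.
∂π/∂q_A = 254 − 4q_A − q_D = 0 ⇒ q_A = 63.5 − 0.25q_D.
The game is symmetric, so in equilibrium q_D = q_A: the reaction function gives 1.25q_A = 63.5, hence q_A = 50.8.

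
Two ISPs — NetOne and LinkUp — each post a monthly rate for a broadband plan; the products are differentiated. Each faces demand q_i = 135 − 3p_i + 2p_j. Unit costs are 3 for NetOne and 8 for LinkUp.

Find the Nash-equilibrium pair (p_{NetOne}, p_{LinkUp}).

36.9375, 38.8125

NetOne's profit: π = (p_{NetOne} − 3)(135 − 3p_{NetOne} + 2p_{LinkUp}).
∂π/∂p_{NetOne} = 144 − 6p_{NetOne} + 2p_{LinkUp} = 0 ⇒ p_{NetOne} = 24 + (1/3)p_{LinkUp}.
Similarly p_{LinkUp} = 26.5 + (1/3)p_{NetOne}.
Solving the two reaction functions simultaneously: (1 − (1/3)(1/3))p_{NetOne} = 24 + (1/3)·26.5, so (8/9)p_{NetOne} = 197/6 and p_{NetOne} = 36.9375.
Then p_{LinkUp} = 26.5 + (1/3)·36.9375 = 38.8125.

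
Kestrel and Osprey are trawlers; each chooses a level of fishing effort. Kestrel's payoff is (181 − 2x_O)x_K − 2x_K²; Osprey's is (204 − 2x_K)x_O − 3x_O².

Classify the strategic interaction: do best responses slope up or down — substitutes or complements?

Expanding Kestrel's payoff: 181x_K − 2x_Ox_K − 2x_K².
∂π/∂x_K = 181 − 2x_O − 4x_K = 0, so x_K = 45.25 − 0.5x_O.
The best-response slope dx_K/dx_O = −0.5 < 0: the reaction function is downward-sloping, so the choices are strategic substitutes.

strategic substitutes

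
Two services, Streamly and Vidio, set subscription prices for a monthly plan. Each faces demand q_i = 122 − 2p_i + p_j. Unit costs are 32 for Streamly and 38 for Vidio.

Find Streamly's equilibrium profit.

1897.28

Streamly's profit: π = (p_{Streamly} − 32)(122 − 2p_{Streamly} + p_{Vidio}).
∂π/∂p_{Streamly} = 186 − 4p_{Streamly} + p_{Vidio} = 0 ⇒ p_{Streamly} = 46.5 + 0.25p_{Vidio}.
Similarly p_{Vidio} = 49.5 + 0.25p_{Streamly}.
Substituting the second reaction function into the first: p_{Streamly} = 46.5 + 0.25(49.5 + 0.25p_{Streamly}), which gives 0.9375p_{Streamly} = 58.875 ⇒ p_{Streamly} = 62.8.
Then p_{Vidio} = 49.5 + 0.25·62.8 = 65.2.
q_{Streamly} = 122 − 2·62.8 + 65.2 = 61.6.
Profit = (62.8 − 32)·61.6 = 1897.28.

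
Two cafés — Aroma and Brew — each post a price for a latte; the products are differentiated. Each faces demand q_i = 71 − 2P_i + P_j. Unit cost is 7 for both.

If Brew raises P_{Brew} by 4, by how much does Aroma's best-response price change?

Aroma's profit: π = (P_{Aroma} − 7)(71 − 2P_{Aroma} + P_{Brew}).
∂π/∂P_{Aroma} = 85 − 4P_{Aroma} + P_{Brew} = 0 ⇒ P_{Aroma} = 21.25 + 0.25P_{Brew}.
The reaction-function slope is 0.25, so a 4-unit rise in P_{Brew} moves P_{Aroma} by 0.25 × 4 = 1. Aroma's best response rises — the actions are strategic complements.

1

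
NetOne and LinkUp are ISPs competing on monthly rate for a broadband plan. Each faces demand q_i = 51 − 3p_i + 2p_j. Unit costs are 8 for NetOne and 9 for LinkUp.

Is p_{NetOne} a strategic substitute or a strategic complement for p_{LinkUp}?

strategic complements

NetOne's profit: π = (p_{NetOne} − 8)(51 − 3p_{NetOne} + 2p_{LinkUp}).
∂π/∂p_{NetOne} = 75 − 6p_{NetOne} + 2p_{LinkUp} = 0 ⇒ p_{NetOne} = 12.5 + (1/3)p_{LinkUp}.
The best-response slope dp_{NetOne}/dp_{LinkUp} = 1/3 > 0: the reaction function is upward-sloping, so the choices are strategic complements.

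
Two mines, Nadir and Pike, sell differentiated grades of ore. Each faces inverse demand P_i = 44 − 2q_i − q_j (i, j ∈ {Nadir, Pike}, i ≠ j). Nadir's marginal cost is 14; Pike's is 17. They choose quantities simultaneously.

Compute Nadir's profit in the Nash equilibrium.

76.88

Mine Nadir's profit: π = q_{Nadir}(44 − 2q_{Nadir} − q_{Pike}) − 14q_{Nadir}.
∂π/∂q_{Nadir} = 30 − 4q_{Nadir} − q_{Pike} = 0 ⇒ q_{Nadir} = 7.5 − 0.25q_{Pike}.
Similarly q_{Pike} = 6.75 − 0.25q_{Nadir}.
Plugging q_{Pike} into Nadir's best response: q_{Nadir} = 7.5 − 0.25(6.75 − 0.25q_{Nadir}) ⇒ 0.9375q_{Nadir} = 5.8125, so q_{Nadir} = 6.2.
Then q_{Pike} = 6.75 − 0.25·6.2 = 5.2.
P_{Nadir} = 44 − 2·6.2 − 5.2 = 26.4.
Profit = (26.4 − 14)·6.2 = 76.88.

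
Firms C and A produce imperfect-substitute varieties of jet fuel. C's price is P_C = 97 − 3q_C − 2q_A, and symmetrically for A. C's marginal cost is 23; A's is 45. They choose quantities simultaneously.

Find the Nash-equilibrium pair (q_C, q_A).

10.625, 5.125

Firm C's profit: π = q_C(97 − 3q_C − 2q_A) − 23q_C.
∂π/∂q_C = 74 − 6q_C − 2q_A = 0 ⇒ q_C = 37/3 − (1/3)q_A.
Similarly q_A = 26/3 − (1/3)q_C.
Substituting the second reaction function into the first: q_C = 37/3 − (1/3)(26/3 − (1/3)q_C), which gives (8/9)q_C = 85/9 ⇒ q_C = 10.625.
Then q_A = 26/3 − (1/3)·10.625 = 5.125.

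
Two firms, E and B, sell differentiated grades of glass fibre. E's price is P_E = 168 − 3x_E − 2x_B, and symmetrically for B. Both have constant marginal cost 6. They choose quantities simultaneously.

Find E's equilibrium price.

66.75

Firm E's profit: π = x_E(168 − 3x_E − 2x_B) − 6x_E.
∂π/∂x_E = 162 − 6x_E − 2x_B = 0 ⇒ x_E = 27 − (1/3)x_B.
Setting x_E = x_B in the reaction function: x_E = 27 − (1/3)x_E, so x_E = 27 / (4/3) = 20.25.
P_E = 168 − 3·20.25 − 2·20.25 = 66.75.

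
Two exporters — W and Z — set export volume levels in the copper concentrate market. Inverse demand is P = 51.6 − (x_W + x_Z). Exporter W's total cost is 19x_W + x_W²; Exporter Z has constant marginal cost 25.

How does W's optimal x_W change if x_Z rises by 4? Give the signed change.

-1

Exporter W's profit: π = x_W(51.6 − (x_W + x_Z)) − 19x_W − x_W².
∂π/∂x_W = 32.6 − 4x_W − x_Z = 0, so x_W = 8.15 − 0.25x_Z.
The reaction-function slope is −0.25, so a 4-unit rise in x_Z moves x_W by −0.25 × 4 = −1. W's best response falls — the actions are strategic substitutes.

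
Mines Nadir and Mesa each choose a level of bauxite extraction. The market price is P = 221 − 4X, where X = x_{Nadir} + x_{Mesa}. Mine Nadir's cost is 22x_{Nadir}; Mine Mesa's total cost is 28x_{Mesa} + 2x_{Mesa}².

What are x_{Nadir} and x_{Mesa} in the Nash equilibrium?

Mine Nadir's profit: π = x_{Nadir}(221 − 4(x_{Nadir} + x_{Mesa})) − 22x_{Nadir}.
∂π/∂x_{Nadir} = 199 − 8x_{Nadir} − 4x_{Mesa} = 0, so x_{Nadir} = 24.875 − 0.5x_{Mesa}.
For Mesa: ∂π/∂x_{Mesa} = 193 − 12x_{Mesa} − 4x_{Nadir} = 0 ⇒ x_{Mesa} = 193/12 − (1/3)x_{Nadir}.
Substituting the second reaction function into the first: x_{Nadir} = 24.875 − 0.5(193/12 − (1/3)x_{Nadir}), which gives (5/6)x_{Nadir} = 101/6 ⇒ x_{Nadir} = 20.2.
Then x_{Mesa} = 193/12 − (1/3)·20.2 = 9.35.

20.2, 9.35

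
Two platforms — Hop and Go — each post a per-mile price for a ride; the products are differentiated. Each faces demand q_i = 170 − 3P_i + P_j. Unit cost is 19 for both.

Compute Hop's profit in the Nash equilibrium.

2090.88

Hop's profit: π = (P_{Hop} − 19)(170 − 3P_{Hop} + P_{Go}).
∂π/∂P_{Hop} = 227 − 6P_{Hop} + P_{Go} = 0 ⇒ P_{Hop} = 227/6 + (1/6)P_{Go}.
By symmetry P_{Go} = P_{Hop}; substituting into the reaction function, (5/6)P_{Hop} = 227/6 and P_{Hop} = 45.4.
q_{Hop} = 170 − 3·45.4 + 45.4 = 79.2.
Profit = (45.4 − 19)·79.2 = 2090.88.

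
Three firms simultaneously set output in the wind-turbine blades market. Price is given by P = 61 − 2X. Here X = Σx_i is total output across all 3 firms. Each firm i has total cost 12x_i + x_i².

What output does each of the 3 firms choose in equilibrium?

4.9

A representative firm's profit is π_i = x_i(61 − 2X) − 12x_i − x_i², with X = x_i + Σ_{j≠i} x_j.
First-order condition: 49 − 6x_i − 2Σ_{j≠i} x_j = 0.
In a symmetric equilibrium every firm chooses the same x, so Σ_{j≠i} x_j = 2x. The condition becomes 49 − 10x = 0, giving x = 49/10 = 4.9.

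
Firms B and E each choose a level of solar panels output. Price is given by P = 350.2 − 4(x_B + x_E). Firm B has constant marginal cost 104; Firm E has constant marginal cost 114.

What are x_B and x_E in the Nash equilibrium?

21.35, 18.85

Firm B's profit: π = x_B(350.2 − 4(x_B + x_E)) − 104x_B.
∂π/∂x_B = 246.2 − 8x_B − 4x_E = 0, so x_B = 30.775 − 0.5x_E.
By the same steps for E: x_E = 29.525 − 0.5x_B.
Plugging x_E into B's best response: x_B = 30.775 − 0.5(29.525 − 0.5x_B) ⇒ 0.75x_B = 16.0125, so x_B = 21.35.
Then x_E = 29.525 − 0.5·21.35 = 18.85.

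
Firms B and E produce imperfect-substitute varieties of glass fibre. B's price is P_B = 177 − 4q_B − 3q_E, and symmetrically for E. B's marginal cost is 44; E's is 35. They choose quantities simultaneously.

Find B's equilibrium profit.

538.24

Firm B's profit: π = q_B(177 − 4q_B − 3q_E) − 44q_B.
∂π/∂q_B = 133 − 8q_B − 3q_E = 0 ⇒ q_B = 16.625 − 0.375q_E.
Similarly q_E = 17.75 − 0.375q_B.
Substituting the second reaction function into the first: q_B = 16.625 − 0.375(17.75 − 0.375q_B), which gives (55/64)q_B = 319/32 ⇒ q_B = 11.6.
Then q_E = 17.75 − 0.375·11.6 = 13.4.
P_B = 177 − 4·11.6 − 3·13.4 = 90.4.
Profit = (90.4 − 44)·11.6 = 538.24.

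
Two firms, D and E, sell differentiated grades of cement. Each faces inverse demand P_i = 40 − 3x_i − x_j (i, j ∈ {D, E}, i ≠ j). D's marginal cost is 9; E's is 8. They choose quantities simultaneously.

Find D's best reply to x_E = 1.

Firm D's profit: π = x_D(40 − 3x_D − x_E) − 9x_D.
∂π/∂x_D = 31 − 6x_D − x_E = 0 ⇒ x_D = 31/6 − (1/6)x_E.
At x_E = 1: x_D = 31/6 − (1/6)·1 = 5.

5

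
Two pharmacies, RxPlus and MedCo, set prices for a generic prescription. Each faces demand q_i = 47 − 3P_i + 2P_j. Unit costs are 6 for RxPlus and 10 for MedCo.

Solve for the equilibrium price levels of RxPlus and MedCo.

17, 18.5

RxPlus's profit: π = (P_{RxPlus} − 6)(47 − 3P_{RxPlus} + 2P_{MedCo}).
∂π/∂P_{RxPlus} = 65 − 6P_{RxPlus} + 2P_{MedCo} = 0 ⇒ P_{RxPlus} = 65/6 + (1/3)P_{MedCo}.
Similarly P_{MedCo} = 77/6 + (1/3)P_{RxPlus}.
Substituting the second reaction function into the first: P_{RxPlus} = 65/6 + (1/3)(77/6 + (1/3)P_{RxPlus}), which gives (8/9)P_{RxPlus} = 136/9 ⇒ P_{RxPlus} = 17.
Then P_{MedCo} = 77/6 + (1/3)·17 = 18.5.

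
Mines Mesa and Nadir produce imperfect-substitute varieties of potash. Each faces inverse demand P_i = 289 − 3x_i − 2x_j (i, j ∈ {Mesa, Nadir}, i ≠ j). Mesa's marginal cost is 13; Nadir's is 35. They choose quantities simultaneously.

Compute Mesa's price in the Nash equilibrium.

120.625

Mine Mesa's profit: π = x_{Mesa}(289 − 3x_{Mesa} − 2x_{Nadir}) − 13x_{Mesa}.
∂π/∂x_{Mesa} = 276 − 6x_{Mesa} − 2x_{Nadir} = 0 ⇒ x_{Mesa} = 46 − (1/3)x_{Nadir}.
Similarly x_{Nadir} = 127/3 − (1/3)x_{Mesa}.
Substituting the second reaction function into the first: x_{Mesa} = 46 − (1/3)(127/3 − (1/3)x_{Mesa}), which gives (8/9)x_{Mesa} = 287/9 ⇒ x_{Mesa} = 35.875.
Then x_{Nadir} = 127/3 − (1/3)·35.875 = 30.375.
P_{Mesa} = 289 − 3·35.875 − 2·30.375 = 120.625.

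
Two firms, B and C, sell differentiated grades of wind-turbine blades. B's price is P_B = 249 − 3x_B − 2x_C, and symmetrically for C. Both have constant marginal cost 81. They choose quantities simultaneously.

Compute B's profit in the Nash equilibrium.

Firm B's profit: π = x_B(249 − 3x_B − 2x_C) − 81x_B.
∂π/∂x_B = 168 − 6x_B − 2x_C = 0 ⇒ x_B = 28 − (1/3)x_C.
By symmetry x_C = x_B; substituting into the reaction function, (4/3)x_B = 28 and x_B = 21.
P_B = 249 − 3·21 − 2·21 = 144.
Profit = (144 − 81)·21 = 1323.

1323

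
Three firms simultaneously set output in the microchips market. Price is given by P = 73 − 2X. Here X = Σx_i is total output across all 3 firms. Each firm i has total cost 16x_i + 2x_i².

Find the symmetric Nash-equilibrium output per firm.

4.75

A representative firm's profit is π_i = x_i(73 − 2X) − 16x_i − 2x_i², with X = x_i + Σ_{j≠i} x_j.
First-order condition: 57 − 8x_i − 2Σ_{j≠i} x_j = 0.
Imposing symmetry (x_j = x for all j) turns Σ_{j≠i} x_j into 2x, so 57 = 12x and x = 4.75.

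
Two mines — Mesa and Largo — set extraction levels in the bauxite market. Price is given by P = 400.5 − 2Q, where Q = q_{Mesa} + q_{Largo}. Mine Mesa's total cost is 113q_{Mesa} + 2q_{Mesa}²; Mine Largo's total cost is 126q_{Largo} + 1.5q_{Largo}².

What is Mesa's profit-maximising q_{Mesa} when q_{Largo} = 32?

Mine Mesa's profit: π = q_{Mesa}(400.5 − 2(q_{Mesa} + q_{Largo})) − 113q_{Mesa} − 2q_{Mesa}².
∂π/∂q_{Mesa} = 287.5 − 8q_{Mesa} − 2q_{Largo} = 0, so q_{Mesa} = 35.9375 − 0.25q_{Largo}.
At q_{Largo} = 32: q_{Mesa} = 35.9375 − 0.25·32 = 27.9375.

27.9375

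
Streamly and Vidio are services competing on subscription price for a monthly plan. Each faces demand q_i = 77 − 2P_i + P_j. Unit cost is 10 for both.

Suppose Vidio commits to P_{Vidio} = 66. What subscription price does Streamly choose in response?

40.75

Streamly's profit: π = (P_{Streamly} − 10)(77 − 2P_{Streamly} + P_{Vidio}).
∂π/∂P_{Streamly} = 97 − 4P_{Streamly} + P_{Vidio} = 0 ⇒ P_{Streamly} = 24.25 + 0.25P_{Vidio}.
At P_{Vidio} = 66: P_{Streamly} = 24.25 + 0.25·66 = 40.75.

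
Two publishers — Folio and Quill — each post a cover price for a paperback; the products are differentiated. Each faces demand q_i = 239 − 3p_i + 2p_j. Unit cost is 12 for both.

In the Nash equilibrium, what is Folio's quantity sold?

170.25

Folio's profit: π = (p_{Folio} − 12)(239 − 3p_{Folio} + 2p_{Quill}).
∂π/∂p_{Folio} = 275 − 6p_{Folio} + 2p_{Quill} = 0 ⇒ p_{Folio} = 275/6 + (1/3)p_{Quill}.
Setting p_{Folio} = p_{Quill} in the reaction function: p_{Folio} = 275/6 + (1/3)p_{Folio}, so p_{Folio} = (275/6) / (2/3) = 68.75.
q_{Folio} = 239 − 3·68.75 + 2·68.75 = 170.25.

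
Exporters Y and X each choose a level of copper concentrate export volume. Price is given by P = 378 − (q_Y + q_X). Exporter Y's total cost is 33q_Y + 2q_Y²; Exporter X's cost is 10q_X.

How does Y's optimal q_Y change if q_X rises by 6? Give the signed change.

-1

Exporter Y's profit: π = q_Y(378 − (q_Y + q_X)) − 33q_Y − 2q_Y².
∂π/∂q_Y = 345 − 6q_Y − q_X = 0, so q_Y = 57.5 − (1/6)q_X.
The reaction-function slope is −1/6, so a 6-unit rise in q_X moves q_Y by −1/6 × 6 = −1. Y's best response falls — the actions are strategic substitutes.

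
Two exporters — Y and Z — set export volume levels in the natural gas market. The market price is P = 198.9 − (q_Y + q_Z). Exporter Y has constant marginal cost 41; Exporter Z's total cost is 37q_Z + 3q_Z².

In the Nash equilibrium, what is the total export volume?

Exporter Y's profit: π = q_Y(198.9 − (q_Y + q_Z)) − 41q_Y.
∂π/∂q_Y = 157.9 − 2q_Y − q_Z = 0, so q_Y = 78.95 − 0.5q_Z.
For Z: ∂π/∂q_Z = 161.9 − 8q_Z − q_Y = 0 ⇒ q_Z = 20.2375 − 0.125q_Y.
Solving the two reaction functions simultaneously: (1 − (−0.5)(−0.125))q_Y = 78.95 − 0.5·20.2375, so 0.9375q_Y = 11013/160 and q_Y = 73.42.
Then q_Z = 20.2375 − 0.125·73.42 = 11.06.
Total export volume: 73.42 + 11.06 = 84.48.

84.48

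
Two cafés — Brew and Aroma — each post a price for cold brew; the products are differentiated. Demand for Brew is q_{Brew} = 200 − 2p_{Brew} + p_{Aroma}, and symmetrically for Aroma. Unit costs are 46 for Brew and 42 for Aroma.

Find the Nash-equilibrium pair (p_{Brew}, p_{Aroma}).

Brew's profit: π = (p_{Brew} − 46)(200 − 2p_{Brew} + p_{Aroma}).
∂π/∂p_{Brew} = 292 − 4p_{Brew} + p_{Aroma} = 0 ⇒ p_{Brew} = 73 + 0.25p_{Aroma}.
Similarly p_{Aroma} = 71 + 0.25p_{Brew}.
Substituting the second reaction function into the first: p_{Brew} = 73 + 0.25(71 + 0.25p_{Brew}), which gives 0.9375p_{Brew} = 90.75 ⇒ p_{Brew} = 96.8.
Then p_{Aroma} = 71 + 0.25·96.8 = 95.2.

96.8, 95.2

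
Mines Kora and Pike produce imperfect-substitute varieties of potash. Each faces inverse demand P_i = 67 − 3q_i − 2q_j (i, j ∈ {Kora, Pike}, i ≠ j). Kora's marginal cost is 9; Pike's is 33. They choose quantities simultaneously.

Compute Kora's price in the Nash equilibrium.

35.25

Mine Kora's profit: π = q_{Kora}(67 − 3q_{Kora} − 2q_{Pike}) − 9q_{Kora}.
∂π/∂q_{Kora} = 58 − 6q_{Kora} − 2q_{Pike} = 0 ⇒ q_{Kora} = 29/3 − (1/3)q_{Pike}.
Similarly q_{Pike} = 17/3 − (1/3)q_{Kora}.
Plugging q_{Pike} into Kora's best response: q_{Kora} = 29/3 − (1/3)(17/3 − (1/3)q_{Kora}) ⇒ (8/9)q_{Kora} = 70/9, so q_{Kora} = 8.75.
Then q_{Pike} = 17/3 − (1/3)·8.75 = 2.75.
P_{Kora} = 67 − 3·8.75 − 2·2.75 = 35.25.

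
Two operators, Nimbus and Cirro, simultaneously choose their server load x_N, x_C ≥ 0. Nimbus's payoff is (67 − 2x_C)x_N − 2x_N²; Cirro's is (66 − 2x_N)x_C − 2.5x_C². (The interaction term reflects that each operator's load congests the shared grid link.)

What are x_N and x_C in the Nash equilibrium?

12.6875, 8.125

Expanding Nimbus's payoff: 67x_N − 2x_Cx_N − 2x_N².
∂π/∂x_N = 67 − 2x_C − 4x_N = 0, so x_N = 16.75 − 0.5x_C.
Likewise for Cirro: x_C = 13.2 − 0.4x_N.
Solving the two reaction functions simultaneously: (1 − (−0.5)(−0.4))x_N = 16.75 − 0.5·13.2, so 0.8x_N = 10.15 and x_N = 12.6875.
Then x_C = 13.2 − 0.4·12.6875 = 8.125.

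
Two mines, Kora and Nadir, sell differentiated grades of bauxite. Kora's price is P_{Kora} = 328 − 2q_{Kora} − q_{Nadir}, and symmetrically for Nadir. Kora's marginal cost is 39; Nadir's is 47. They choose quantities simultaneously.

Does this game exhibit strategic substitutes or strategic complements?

strategic substitutes

Mine Kora's profit: π = q_{Kora}(328 − 2q_{Kora} − q_{Nadir}) − 39q_{Kora}.
∂π/∂q_{Kora} = 289 − 4q_{Kora} − q_{Nadir} = 0 ⇒ q_{Kora} = 72.25 − 0.25q_{Nadir}.
The best-response slope dq_{Kora}/dq_{Nadir} = −0.25 < 0: the reaction function is downward-sloping, so the choices are strategic substitutes.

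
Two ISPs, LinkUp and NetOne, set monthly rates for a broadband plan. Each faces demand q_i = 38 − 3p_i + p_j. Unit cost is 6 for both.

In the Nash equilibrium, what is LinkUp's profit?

LinkUp's profit: π = (p_{LinkUp} − 6)(38 − 3p_{LinkUp} + p_{NetOne}).
∂π/∂p_{LinkUp} = 56 − 6p_{LinkUp} + p_{NetOne} = 0 ⇒ p_{LinkUp} = 28/3 + (1/6)p_{NetOne}.
Setting p_{LinkUp} = p_{NetOne} in the reaction function: p_{LinkUp} = 28/3 + (1/6)p_{LinkUp}, so p_{LinkUp} = (28/3) / (5/6) = 11.2.
q_{LinkUp} = 38 − 3·11.2 + 11.2 = 15.6.
Profit = (11.2 − 6)·15.6 = 81.12.

81.12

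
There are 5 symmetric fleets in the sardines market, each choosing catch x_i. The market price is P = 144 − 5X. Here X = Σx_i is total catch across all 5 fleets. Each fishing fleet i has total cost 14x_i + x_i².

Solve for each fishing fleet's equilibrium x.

A representative fishing fleet's profit is π_i = x_i(144 − 5X) − 14x_i − x_i², with X = x_i + Σ_{j≠i} x_j.
First-order condition: 130 − 12x_i − 5Σ_{j≠i} x_j = 0.
With identical fishing fleets, set every x_j = x: then 130 − 12x − 20x = 0, i.e. x = 130/32 = 4.0625.

4.0625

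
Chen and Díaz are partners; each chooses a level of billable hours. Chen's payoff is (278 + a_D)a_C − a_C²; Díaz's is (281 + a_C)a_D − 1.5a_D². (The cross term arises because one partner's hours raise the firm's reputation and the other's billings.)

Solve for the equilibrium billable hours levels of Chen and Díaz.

223, 168

Expanding Chen's payoff: 278a_C + a_Da_C − a_C².
∂π/∂a_C = 278 + a_D − 2a_C = 0, so a_C = 139 + 0.5a_D.
Likewise for Díaz: a_D = 281/3 + (1/3)a_C.
Plugging a_D into Chen's best response: a_C = 139 + 0.5(281/3 + (1/3)a_C) ⇒ (5/6)a_C = 1115/6, so a_C = 223.
Then a_D = 281/3 + (1/3)·223 = 168.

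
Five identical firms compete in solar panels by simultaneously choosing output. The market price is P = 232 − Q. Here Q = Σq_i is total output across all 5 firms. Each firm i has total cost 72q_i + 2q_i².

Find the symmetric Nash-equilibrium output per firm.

16

A representative firm's profit is π_i = q_i(232 − Q) − 72q_i − 2q_i², with Q = q_i + Σ_{j≠i} q_j.
First-order condition: 160 − 6q_i − Σ_{j≠i} q_j = 0.
With identical firms, set every q_j = q: then 160 − 6q − 4q = 0, i.e. q = 160/10 = 16.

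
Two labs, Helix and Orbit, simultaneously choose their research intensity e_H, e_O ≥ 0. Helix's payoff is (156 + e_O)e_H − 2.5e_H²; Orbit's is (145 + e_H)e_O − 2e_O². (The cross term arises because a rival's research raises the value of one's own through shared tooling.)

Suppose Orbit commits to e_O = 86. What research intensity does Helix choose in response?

Expanding Helix's payoff: 156e_H + e_Oe_H − 2.5e_H².
∂π/∂e_H = 156 + e_O − 5e_H = 0, so e_H = 31.2 + 0.2e_O.
At e_O = 86: e_H = 31.2 + 0.2·86 = 48.4.

48.4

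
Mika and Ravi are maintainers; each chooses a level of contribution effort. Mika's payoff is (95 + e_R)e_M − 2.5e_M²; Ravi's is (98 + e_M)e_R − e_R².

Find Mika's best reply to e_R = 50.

Expanding Mika's payoff: 95e_M + e_Re_M − 2.5e_M².
∂π/∂e_M = 95 + e_R − 5e_M = 0, so e_M = 19 + 0.2e_R.
At e_R = 50: e_M = 19 + 0.2·50 = 29.

29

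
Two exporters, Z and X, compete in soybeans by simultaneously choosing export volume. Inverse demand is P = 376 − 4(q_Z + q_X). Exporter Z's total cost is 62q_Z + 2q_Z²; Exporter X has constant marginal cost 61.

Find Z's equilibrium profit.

Exporter Z's profit: π = q_Z(376 − 4(q_Z + q_X)) − 62q_Z − 2q_Z².
∂π/∂q_Z = 314 − 12q_Z − 4q_X = 0, so q_Z = 157/6 − (1/3)q_X.
For X: ∂π/∂q_X = 315 − 8q_X − 4q_Z = 0 ⇒ q_X = 39.375 − 0.5q_Z.
Solving the two reaction functions simultaneously: (1 − (−1/3)(−0.5))q_Z = 157/6 − (1/3)·39.375, so (5/6)q_Z = 313/24 and q_Z = 15.65.
Then q_X = 39.375 − 0.5·15.65 = 31.55.
Price P = 376 − 4·47.2 = 187.2.
Z's profit: (187.2 − 62)·15.65 − 2(15.65)² = 1469.535.

1469.535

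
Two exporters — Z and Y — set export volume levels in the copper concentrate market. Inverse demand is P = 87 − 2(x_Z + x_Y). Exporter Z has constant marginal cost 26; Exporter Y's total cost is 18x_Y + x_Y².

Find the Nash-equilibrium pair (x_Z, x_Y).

Exporter Z's profit: π = x_Z(87 − 2(x_Z + x_Y)) − 26x_Z.
∂π/∂x_Z = 61 − 4x_Z − 2x_Y = 0, so x_Z = 15.25 − 0.5x_Y.
For Y: ∂π/∂x_Y = 69 − 6x_Y − 2x_Z = 0 ⇒ x_Y = 11.5 − (1/3)x_Z.
Solving the two reaction functions simultaneously: (1 − (−0.5)(−1/3))x_Z = 15.25 − 0.5·11.5, so (5/6)x_Z = 9.5 and x_Z = 11.4.
Then x_Y = 11.5 − (1/3)·11.4 = 7.7.

11.4, 7.7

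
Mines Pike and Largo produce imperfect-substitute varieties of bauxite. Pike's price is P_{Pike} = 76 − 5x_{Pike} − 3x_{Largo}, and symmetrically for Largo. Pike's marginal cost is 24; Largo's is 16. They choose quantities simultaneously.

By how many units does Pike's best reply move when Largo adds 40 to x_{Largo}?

-12

Mine Pike's profit: π = x_{Pike}(76 − 5x_{Pike} − 3x_{Largo}) − 24x_{Pike}.
∂π/∂x_{Pike} = 52 − 10x_{Pike} − 3x_{Largo} = 0 ⇒ x_{Pike} = 5.2 − 0.3x_{Largo}.
The reaction-function slope is −0.3, so a 40-unit rise in x_{Largo} moves x_{Pike} by −0.3 × 40 = −12. Pike's best response falls — the actions are strategic substitutes.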